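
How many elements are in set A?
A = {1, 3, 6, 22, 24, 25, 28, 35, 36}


Set A = {1, 3, 6, 22, 24, 25, 28, 35, 36}
Listing elements: 1, 3, 6, 22, 24, 25, 28, 35, 36
Counting: 9 elements
|A| = 9

9


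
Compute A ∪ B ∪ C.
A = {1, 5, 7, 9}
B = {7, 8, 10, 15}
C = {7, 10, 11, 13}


Set A = {1, 5, 7, 9}
Set B = {7, 8, 10, 15}
Set C = {7, 10, 11, 13}
First, A ∪ B = {1, 5, 7, 8, 9, 10, 15}
Then, (A ∪ B) ∪ C = {1, 5, 7, 8, 9, 10, 11, 13, 15}

{1, 5, 7, 8, 9, 10, 11, 13, 15}


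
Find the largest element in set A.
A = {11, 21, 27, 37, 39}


Set A = {11, 21, 27, 37, 39}
Elements in ascending order: 11, 21, 27, 37, 39
The largest element is 39.

39


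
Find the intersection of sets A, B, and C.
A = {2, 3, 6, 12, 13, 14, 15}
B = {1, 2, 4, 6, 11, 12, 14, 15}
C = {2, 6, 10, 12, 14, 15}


Set A = {2, 3, 6, 12, 13, 14, 15}
Set B = {1, 2, 4, 6, 11, 12, 14, 15}
Set C = {2, 6, 10, 12, 14, 15}
First, A ∩ B = {2, 6, 12, 14, 15}
Then, (A ∩ B) ∩ C = {2, 6, 12, 14, 15}

{2, 6, 12, 14, 15}


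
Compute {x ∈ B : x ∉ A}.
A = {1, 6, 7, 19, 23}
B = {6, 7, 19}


Set A = {1, 6, 7, 19, 23}
Set B = {6, 7, 19}
Check each element of B against A:
6 ∈ A, 7 ∈ A, 19 ∈ A
Elements of B not in A: {}

{}


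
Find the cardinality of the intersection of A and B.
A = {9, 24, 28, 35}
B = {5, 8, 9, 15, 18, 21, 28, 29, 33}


Set A = {9, 24, 28, 35}
Set B = {5, 8, 9, 15, 18, 21, 28, 29, 33}
A ∩ B = {9, 28}
|A ∩ B| = 2

2


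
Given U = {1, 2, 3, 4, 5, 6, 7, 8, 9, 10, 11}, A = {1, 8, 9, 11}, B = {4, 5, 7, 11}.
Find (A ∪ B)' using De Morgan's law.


U = {1, 2, 3, 4, 5, 6, 7, 8, 9, 10, 11}
A = {1, 8, 9, 11}, B = {4, 5, 7, 11}
A ∪ B = {1, 4, 5, 7, 8, 9, 11}
(A ∪ B)' = U \ (A ∪ B) = {2, 3, 6, 10}
Verification via A' ∩ B': A' = {2, 3, 4, 5, 6, 7, 10}, B' = {1, 2, 3, 6, 8, 9, 10}
A' ∩ B' = {2, 3, 6, 10} ✓

{2, 3, 6, 10}


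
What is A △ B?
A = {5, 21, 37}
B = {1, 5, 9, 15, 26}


Set A = {5, 21, 37}
Set B = {1, 5, 9, 15, 26}
A △ B = (A \ B) ∪ (B \ A)
Elements in A but not B: {21, 37}
Elements in B but not A: {1, 9, 15, 26}
A △ B = {1, 9, 15, 21, 26, 37}

{1, 9, 15, 21, 26, 37}


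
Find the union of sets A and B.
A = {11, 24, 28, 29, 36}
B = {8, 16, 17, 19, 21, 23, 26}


Set A = {11, 24, 28, 29, 36}
Set B = {8, 16, 17, 19, 21, 23, 26}
A ∪ B includes all elements in either set.
Elements from A: {11, 24, 28, 29, 36}
Elements from B not already included: {8, 16, 17, 19, 21, 23, 26}
A ∪ B = {8, 11, 16, 17, 19, 21, 23, 24, 26, 28, 29, 36}

{8, 11, 16, 17, 19, 21, 23, 24, 26, 28, 29, 36}


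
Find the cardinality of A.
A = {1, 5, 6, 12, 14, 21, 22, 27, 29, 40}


Set A = {1, 5, 6, 12, 14, 21, 22, 27, 29, 40}
Listing elements: 1, 5, 6, 12, 14, 21, 22, 27, 29, 40
Counting: 10 elements
|A| = 10

10


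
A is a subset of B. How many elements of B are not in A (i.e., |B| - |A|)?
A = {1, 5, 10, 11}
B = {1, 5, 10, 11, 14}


Set A = {1, 5, 10, 11}, |A| = 4
Set B = {1, 5, 10, 11, 14}, |B| = 5
Since A ⊆ B: B \ A = {14}
|B| - |A| = 5 - 4 = 1

1


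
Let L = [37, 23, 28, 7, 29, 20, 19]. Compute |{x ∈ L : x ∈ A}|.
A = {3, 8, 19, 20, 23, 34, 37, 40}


Set A = {3, 8, 19, 20, 23, 34, 37, 40}
Candidates: [37, 23, 28, 7, 29, 20, 19]
Check each candidate:
37 ∈ A, 23 ∈ A, 28 ∉ A, 7 ∉ A, 29 ∉ A, 20 ∈ A, 19 ∈ A
Count of candidates in A: 4

4


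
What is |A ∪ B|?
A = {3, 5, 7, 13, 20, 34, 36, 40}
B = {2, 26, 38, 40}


Set A = {3, 5, 7, 13, 20, 34, 36, 40}, |A| = 8
Set B = {2, 26, 38, 40}, |B| = 4
A ∩ B = {40}, |A ∩ B| = 1
|A ∪ B| = |A| + |B| - |A ∩ B| = 8 + 4 - 1 = 11

11


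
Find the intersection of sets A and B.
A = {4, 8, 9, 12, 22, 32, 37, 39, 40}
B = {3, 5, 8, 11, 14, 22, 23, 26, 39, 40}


Set A = {4, 8, 9, 12, 22, 32, 37, 39, 40}
Set B = {3, 5, 8, 11, 14, 22, 23, 26, 39, 40}
A ∩ B includes only elements in both sets.
Check each element of A against B:
4 ✗, 8 ✓, 9 ✗, 12 ✗, 22 ✓, 32 ✗, 37 ✗, 39 ✓, 40 ✓
A ∩ B = {8, 22, 39, 40}

{8, 22, 39, 40}


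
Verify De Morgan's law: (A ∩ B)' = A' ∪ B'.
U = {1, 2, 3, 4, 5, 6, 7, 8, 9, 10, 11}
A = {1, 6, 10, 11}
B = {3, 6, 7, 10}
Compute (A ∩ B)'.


U = {1, 2, 3, 4, 5, 6, 7, 8, 9, 10, 11}
A = {1, 6, 10, 11}, B = {3, 6, 7, 10}
A ∩ B = {6, 10}
(A ∩ B)' = U \ (A ∩ B) = {1, 2, 3, 4, 5, 7, 8, 9, 11}
Verification via A' ∪ B': A' = {2, 3, 4, 5, 7, 8, 9}, B' = {1, 2, 4, 5, 8, 9, 11}
A' ∪ B' = {1, 2, 3, 4, 5, 7, 8, 9, 11} ✓

{1, 2, 3, 4, 5, 7, 8, 9, 11}


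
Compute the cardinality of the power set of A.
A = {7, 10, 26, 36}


Set A = {7, 10, 26, 36}
|A| = 4
The power set P(A) contains all subsets of A.
|P(A)| = 2^|A| = 2^4 = 16

16


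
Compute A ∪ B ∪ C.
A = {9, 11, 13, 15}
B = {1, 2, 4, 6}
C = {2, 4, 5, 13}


Set A = {9, 11, 13, 15}
Set B = {1, 2, 4, 6}
Set C = {2, 4, 5, 13}
First, A ∪ B = {1, 2, 4, 6, 9, 11, 13, 15}
Then, (A ∪ B) ∪ C = {1, 2, 4, 5, 6, 9, 11, 13, 15}

{1, 2, 4, 5, 6, 9, 11, 13, 15}


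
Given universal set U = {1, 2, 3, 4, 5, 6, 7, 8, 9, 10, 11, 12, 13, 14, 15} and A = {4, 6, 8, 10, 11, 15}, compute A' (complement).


Universal set U = {1, 2, 3, 4, 5, 6, 7, 8, 9, 10, 11, 12, 13, 14, 15}
Set A = {4, 6, 8, 10, 11, 15}
A' = U \ A = elements in U but not in A
Checking each element of U:
1 (not in A, include), 2 (not in A, include), 3 (not in A, include), 4 (in A, exclude), 5 (not in A, include), 6 (in A, exclude), 7 (not in A, include), 8 (in A, exclude), 9 (not in A, include), 10 (in A, exclude), 11 (in A, exclude), 12 (not in A, include), 13 (not in A, include), 14 (not in A, include), 15 (in A, exclude)
A' = {1, 2, 3, 5, 7, 9, 12, 13, 14}

{1, 2, 3, 5, 7, 9, 12, 13, 14}


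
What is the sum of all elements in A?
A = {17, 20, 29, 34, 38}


Set A = {17, 20, 29, 34, 38}
Sum = 17 + 20 + 29 + 34 + 38 = 138

138


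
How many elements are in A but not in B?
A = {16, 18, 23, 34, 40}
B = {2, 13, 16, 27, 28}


Set A = {16, 18, 23, 34, 40}
Set B = {2, 13, 16, 27, 28}
A \ B = {18, 23, 34, 40}
|A \ B| = 4

4


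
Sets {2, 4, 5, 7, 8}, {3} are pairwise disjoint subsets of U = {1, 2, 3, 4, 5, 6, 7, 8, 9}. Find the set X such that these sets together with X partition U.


U = {1, 2, 3, 4, 5, 6, 7, 8, 9}
Shown blocks: {2, 4, 5, 7, 8}, {3}
A partition's blocks are pairwise disjoint and cover U, so the missing block = U \ (union of shown blocks).
Union of shown blocks: {2, 3, 4, 5, 7, 8}
Missing block = U \ (union) = {1, 6, 9}

{1, 6, 9}


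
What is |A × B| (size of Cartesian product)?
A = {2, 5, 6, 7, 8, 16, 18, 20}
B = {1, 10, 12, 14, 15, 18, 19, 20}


Set A = {2, 5, 6, 7, 8, 16, 18, 20} has 8 elements.
Set B = {1, 10, 12, 14, 15, 18, 19, 20} has 8 elements.
|A × B| = |A| × |B| = 8 × 8 = 64

64


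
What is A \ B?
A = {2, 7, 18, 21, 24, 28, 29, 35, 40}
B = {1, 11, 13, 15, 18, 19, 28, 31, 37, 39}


Set A = {2, 7, 18, 21, 24, 28, 29, 35, 40}
Set B = {1, 11, 13, 15, 18, 19, 28, 31, 37, 39}
A \ B includes elements in A that are not in B.
Check each element of A:
2 (not in B, keep), 7 (not in B, keep), 18 (in B, remove), 21 (not in B, keep), 24 (not in B, keep), 28 (in B, remove), 29 (not in B, keep), 35 (not in B, keep), 40 (not in B, keep)
A \ B = {2, 7, 21, 24, 29, 35, 40}

{2, 7, 21, 24, 29, 35, 40}


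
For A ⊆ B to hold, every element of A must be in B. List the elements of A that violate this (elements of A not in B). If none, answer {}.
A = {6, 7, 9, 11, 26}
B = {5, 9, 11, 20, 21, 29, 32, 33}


Set A = {6, 7, 9, 11, 26}
Set B = {5, 9, 11, 20, 21, 29, 32, 33}
Check each element of A against B:
6 ∉ B (include), 7 ∉ B (include), 9 ∈ B, 11 ∈ B, 26 ∉ B (include)
Elements of A not in B: {6, 7, 26}

{6, 7, 26}


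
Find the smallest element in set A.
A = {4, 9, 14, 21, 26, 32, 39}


Set A = {4, 9, 14, 21, 26, 32, 39}
Elements in ascending order: 4, 9, 14, 21, 26, 32, 39
The smallest element is 4.

4


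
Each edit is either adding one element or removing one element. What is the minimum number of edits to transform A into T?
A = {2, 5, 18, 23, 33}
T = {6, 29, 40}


Set A = {2, 5, 18, 23, 33}
Set T = {6, 29, 40}
Elements to remove from A (in A, not in T): {2, 5, 18, 23, 33} → 5 removals
Elements to add to A (in T, not in A): {6, 29, 40} → 3 additions
Total edits = 5 + 3 = 8

8


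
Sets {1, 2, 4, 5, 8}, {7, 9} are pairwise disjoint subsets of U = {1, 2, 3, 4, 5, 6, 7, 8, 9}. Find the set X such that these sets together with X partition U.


U = {1, 2, 3, 4, 5, 6, 7, 8, 9}
Shown blocks: {1, 2, 4, 5, 8}, {7, 9}
A partition's blocks are pairwise disjoint and cover U, so the missing block = U \ (union of shown blocks).
Union of shown blocks: {1, 2, 4, 5, 7, 8, 9}
Missing block = U \ (union) = {3, 6}

{3, 6}


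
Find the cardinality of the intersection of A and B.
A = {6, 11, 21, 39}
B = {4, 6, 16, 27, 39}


Set A = {6, 11, 21, 39}
Set B = {4, 6, 16, 27, 39}
A ∩ B = {6, 39}
|A ∩ B| = 2

2


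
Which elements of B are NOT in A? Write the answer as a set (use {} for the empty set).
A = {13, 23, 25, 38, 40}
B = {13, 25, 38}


Set A = {13, 23, 25, 38, 40}
Set B = {13, 25, 38}
Check each element of B against A:
13 ∈ A, 25 ∈ A, 38 ∈ A
Elements of B not in A: {}

{}


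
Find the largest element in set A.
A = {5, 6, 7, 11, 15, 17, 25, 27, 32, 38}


Set A = {5, 6, 7, 11, 15, 17, 25, 27, 32, 38}
Elements in ascending order: 5, 6, 7, 11, 15, 17, 25, 27, 32, 38
The largest element is 38.

38


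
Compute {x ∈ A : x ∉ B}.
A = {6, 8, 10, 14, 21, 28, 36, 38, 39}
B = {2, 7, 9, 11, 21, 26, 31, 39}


Set A = {6, 8, 10, 14, 21, 28, 36, 38, 39}
Set B = {2, 7, 9, 11, 21, 26, 31, 39}
Check each element of A against B:
6 ∉ B (include), 8 ∉ B (include), 10 ∉ B (include), 14 ∉ B (include), 21 ∈ B, 28 ∉ B (include), 36 ∉ B (include), 38 ∉ B (include), 39 ∈ B
Elements of A not in B: {6, 8, 10, 14, 28, 36, 38}

{6, 8, 10, 14, 28, 36, 38}


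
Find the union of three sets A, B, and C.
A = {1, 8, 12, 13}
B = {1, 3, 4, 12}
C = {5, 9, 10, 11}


Set A = {1, 8, 12, 13}
Set B = {1, 3, 4, 12}
Set C = {5, 9, 10, 11}
First, A ∪ B = {1, 3, 4, 8, 12, 13}
Then, (A ∪ B) ∪ C = {1, 3, 4, 5, 8, 9, 10, 11, 12, 13}

{1, 3, 4, 5, 8, 9, 10, 11, 12, 13}


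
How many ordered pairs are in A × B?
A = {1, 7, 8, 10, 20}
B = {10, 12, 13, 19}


Set A = {1, 7, 8, 10, 20} has 5 elements.
Set B = {10, 12, 13, 19} has 4 elements.
|A × B| = |A| × |B| = 5 × 4 = 20

20


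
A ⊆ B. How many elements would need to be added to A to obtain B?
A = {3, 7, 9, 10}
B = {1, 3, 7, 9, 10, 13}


Set A = {3, 7, 9, 10}, |A| = 4
Set B = {1, 3, 7, 9, 10, 13}, |B| = 6
Since A ⊆ B: B \ A = {1, 13}
|B| - |A| = 6 - 4 = 2

2


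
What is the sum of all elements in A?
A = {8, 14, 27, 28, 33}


Set A = {8, 14, 27, 28, 33}
Sum = 8 + 14 + 27 + 28 + 33 = 110

110


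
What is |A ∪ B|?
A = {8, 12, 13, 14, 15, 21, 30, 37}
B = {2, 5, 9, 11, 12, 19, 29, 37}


Set A = {8, 12, 13, 14, 15, 21, 30, 37}, |A| = 8
Set B = {2, 5, 9, 11, 12, 19, 29, 37}, |B| = 8
A ∩ B = {12, 37}, |A ∩ B| = 2
|A ∪ B| = |A| + |B| - |A ∩ B| = 8 + 8 - 2 = 14

14


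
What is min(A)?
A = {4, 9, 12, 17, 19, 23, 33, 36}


Set A = {4, 9, 12, 17, 19, 23, 33, 36}
Elements in ascending order: 4, 9, 12, 17, 19, 23, 33, 36
The smallest element is 4.

4


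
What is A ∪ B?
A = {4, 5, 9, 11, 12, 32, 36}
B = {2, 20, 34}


Set A = {4, 5, 9, 11, 12, 32, 36}
Set B = {2, 20, 34}
A ∪ B includes all elements in either set.
Elements from A: {4, 5, 9, 11, 12, 32, 36}
Elements from B not already included: {2, 20, 34}
A ∪ B = {2, 4, 5, 9, 11, 12, 20, 32, 34, 36}

{2, 4, 5, 9, 11, 12, 20, 32, 34, 36}


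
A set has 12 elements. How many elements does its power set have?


The set has 12 elements.
The power set contains all possible subsets.
|P(A)| = 2^|A| = 2^12 = 4096

4096


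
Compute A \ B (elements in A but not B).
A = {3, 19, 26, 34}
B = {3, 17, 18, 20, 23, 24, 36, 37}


Set A = {3, 19, 26, 34}
Set B = {3, 17, 18, 20, 23, 24, 36, 37}
A \ B includes elements in A that are not in B.
Check each element of A:
3 (in B, remove), 19 (not in B, keep), 26 (not in B, keep), 34 (not in B, keep)
A \ B = {19, 26, 34}

{19, 26, 34}


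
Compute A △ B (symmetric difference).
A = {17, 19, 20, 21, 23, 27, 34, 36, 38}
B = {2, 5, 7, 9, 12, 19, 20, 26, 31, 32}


Set A = {17, 19, 20, 21, 23, 27, 34, 36, 38}
Set B = {2, 5, 7, 9, 12, 19, 20, 26, 31, 32}
A △ B = (A \ B) ∪ (B \ A)
Elements in A but not B: {17, 21, 23, 27, 34, 36, 38}
Elements in B but not A: {2, 5, 7, 9, 12, 26, 31, 32}
A △ B = {2, 5, 7, 9, 12, 17, 21, 23, 26, 27, 31, 32, 34, 36, 38}

{2, 5, 7, 9, 12, 17, 21, 23, 26, 27, 31, 32, 34, 36, 38}


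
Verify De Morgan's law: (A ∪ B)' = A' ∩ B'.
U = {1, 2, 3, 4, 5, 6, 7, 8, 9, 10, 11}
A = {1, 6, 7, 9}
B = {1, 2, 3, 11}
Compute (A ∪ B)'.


U = {1, 2, 3, 4, 5, 6, 7, 8, 9, 10, 11}
A = {1, 6, 7, 9}, B = {1, 2, 3, 11}
A ∪ B = {1, 2, 3, 6, 7, 9, 11}
(A ∪ B)' = U \ (A ∪ B) = {4, 5, 8, 10}
Verification via A' ∩ B': A' = {2, 3, 4, 5, 8, 10, 11}, B' = {4, 5, 6, 7, 8, 9, 10}
A' ∩ B' = {4, 5, 8, 10} ✓

{4, 5, 8, 10}


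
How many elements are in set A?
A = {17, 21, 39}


Set A = {17, 21, 39}
Listing elements: 17, 21, 39
Counting: 3 elements
|A| = 3

3


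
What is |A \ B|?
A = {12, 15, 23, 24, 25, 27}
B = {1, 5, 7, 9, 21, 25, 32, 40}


Set A = {12, 15, 23, 24, 25, 27}
Set B = {1, 5, 7, 9, 21, 25, 32, 40}
A \ B = {12, 15, 23, 24, 27}
|A \ B| = 5

5


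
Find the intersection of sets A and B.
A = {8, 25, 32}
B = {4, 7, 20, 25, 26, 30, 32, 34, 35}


Set A = {8, 25, 32}
Set B = {4, 7, 20, 25, 26, 30, 32, 34, 35}
A ∩ B includes only elements in both sets.
Check each element of A against B:
8 ✗, 25 ✓, 32 ✓
A ∩ B = {25, 32}

{25, 32}


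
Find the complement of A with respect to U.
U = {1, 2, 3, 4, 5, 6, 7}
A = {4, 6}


Universal set U = {1, 2, 3, 4, 5, 6, 7}
Set A = {4, 6}
A' = U \ A = elements in U but not in A
Checking each element of U:
1 (not in A, include), 2 (not in A, include), 3 (not in A, include), 4 (in A, exclude), 5 (not in A, include), 6 (in A, exclude), 7 (not in A, include)
A' = {1, 2, 3, 5, 7}

{1, 2, 3, 5, 7}


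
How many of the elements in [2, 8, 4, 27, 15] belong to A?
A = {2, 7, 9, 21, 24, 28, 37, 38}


Set A = {2, 7, 9, 21, 24, 28, 37, 38}
Candidates: [2, 8, 4, 27, 15]
Check each candidate:
2 ∈ A, 8 ∉ A, 4 ∉ A, 27 ∉ A, 15 ∉ A
Count of candidates in A: 1

1


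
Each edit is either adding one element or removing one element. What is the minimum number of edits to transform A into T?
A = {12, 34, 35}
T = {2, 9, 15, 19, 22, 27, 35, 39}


Set A = {12, 34, 35}
Set T = {2, 9, 15, 19, 22, 27, 35, 39}
Elements to remove from A (in A, not in T): {12, 34} → 2 removals
Elements to add to A (in T, not in A): {2, 9, 15, 19, 22, 27, 39} → 7 additions
Total edits = 2 + 7 = 9

9


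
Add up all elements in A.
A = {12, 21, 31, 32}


Set A = {12, 21, 31, 32}
Sum = 12 + 21 + 31 + 32 = 96

96


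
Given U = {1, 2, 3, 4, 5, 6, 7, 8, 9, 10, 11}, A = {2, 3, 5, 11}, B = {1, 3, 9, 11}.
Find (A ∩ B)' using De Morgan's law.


U = {1, 2, 3, 4, 5, 6, 7, 8, 9, 10, 11}
A = {2, 3, 5, 11}, B = {1, 3, 9, 11}
A ∩ B = {3, 11}
(A ∩ B)' = U \ (A ∩ B) = {1, 2, 4, 5, 6, 7, 8, 9, 10}
Verification via A' ∪ B': A' = {1, 4, 6, 7, 8, 9, 10}, B' = {2, 4, 5, 6, 7, 8, 10}
A' ∪ B' = {1, 2, 4, 5, 6, 7, 8, 9, 10} ✓

{1, 2, 4, 5, 6, 7, 8, 9, 10}


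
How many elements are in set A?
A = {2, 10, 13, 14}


Set A = {2, 10, 13, 14}
Listing elements: 2, 10, 13, 14
Counting: 4 elements
|A| = 4

4


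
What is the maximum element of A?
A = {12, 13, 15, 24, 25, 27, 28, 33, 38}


Set A = {12, 13, 15, 24, 25, 27, 28, 33, 38}
Elements in ascending order: 12, 13, 15, 24, 25, 27, 28, 33, 38
The largest element is 38.

38


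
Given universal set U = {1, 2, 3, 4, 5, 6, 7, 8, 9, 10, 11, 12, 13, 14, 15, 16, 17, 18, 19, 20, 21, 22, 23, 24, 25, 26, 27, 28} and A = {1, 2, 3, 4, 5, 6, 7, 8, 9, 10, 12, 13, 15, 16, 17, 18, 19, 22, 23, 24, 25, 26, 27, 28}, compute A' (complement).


Universal set U = {1, 2, 3, 4, 5, 6, 7, 8, 9, 10, 11, 12, 13, 14, 15, 16, 17, 18, 19, 20, 21, 22, 23, 24, 25, 26, 27, 28}
Set A = {1, 2, 3, 4, 5, 6, 7, 8, 9, 10, 12, 13, 15, 16, 17, 18, 19, 22, 23, 24, 25, 26, 27, 28}
A' = U \ A = elements in U but not in A
Checking each element of U:
1 (in A, exclude), 2 (in A, exclude), 3 (in A, exclude), 4 (in A, exclude), 5 (in A, exclude), 6 (in A, exclude), 7 (in A, exclude), 8 (in A, exclude), 9 (in A, exclude), 10 (in A, exclude), 11 (not in A, include), 12 (in A, exclude), 13 (in A, exclude), 14 (not in A, include), 15 (in A, exclude), 16 (in A, exclude), 17 (in A, exclude), 18 (in A, exclude), 19 (in A, exclude), 20 (not in A, include), 21 (not in A, include), 22 (in A, exclude), 23 (in A, exclude), 24 (in A, exclude), 25 (in A, exclude), 26 (in A, exclude), 27 (in A, exclude), 28 (in A, exclude)
A' = {11, 14, 20, 21}

{11, 14, 20, 21}


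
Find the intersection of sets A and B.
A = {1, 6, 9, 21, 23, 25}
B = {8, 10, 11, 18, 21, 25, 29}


Set A = {1, 6, 9, 21, 23, 25}
Set B = {8, 10, 11, 18, 21, 25, 29}
A ∩ B includes only elements in both sets.
Check each element of A against B:
1 ✗, 6 ✗, 9 ✗, 21 ✓, 23 ✗, 25 ✓
A ∩ B = {21, 25}

{21, 25}


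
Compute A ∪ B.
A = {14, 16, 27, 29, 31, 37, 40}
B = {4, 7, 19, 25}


Set A = {14, 16, 27, 29, 31, 37, 40}
Set B = {4, 7, 19, 25}
A ∪ B includes all elements in either set.
Elements from A: {14, 16, 27, 29, 31, 37, 40}
Elements from B not already included: {4, 7, 19, 25}
A ∪ B = {4, 7, 14, 16, 19, 25, 27, 29, 31, 37, 40}

{4, 7, 14, 16, 19, 25, 27, 29, 31, 37, 40}


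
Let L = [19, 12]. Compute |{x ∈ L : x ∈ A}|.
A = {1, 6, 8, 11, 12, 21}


Set A = {1, 6, 8, 11, 12, 21}
Candidates: [19, 12]
Check each candidate:
19 ∉ A, 12 ∈ A
Count of candidates in A: 1

1


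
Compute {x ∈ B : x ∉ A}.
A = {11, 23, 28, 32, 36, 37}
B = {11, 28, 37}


Set A = {11, 23, 28, 32, 36, 37}
Set B = {11, 28, 37}
Check each element of B against A:
11 ∈ A, 28 ∈ A, 37 ∈ A
Elements of B not in A: {}

{}


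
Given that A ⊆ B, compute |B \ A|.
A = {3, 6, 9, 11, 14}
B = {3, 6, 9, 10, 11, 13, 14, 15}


Set A = {3, 6, 9, 11, 14}, |A| = 5
Set B = {3, 6, 9, 10, 11, 13, 14, 15}, |B| = 8
Since A ⊆ B: B \ A = {10, 13, 15}
|B| - |A| = 8 - 5 = 3

3


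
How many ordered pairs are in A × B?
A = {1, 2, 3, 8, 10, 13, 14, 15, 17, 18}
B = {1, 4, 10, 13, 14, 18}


Set A = {1, 2, 3, 8, 10, 13, 14, 15, 17, 18} has 10 elements.
Set B = {1, 4, 10, 13, 14, 18} has 6 elements.
|A × B| = |A| × |B| = 10 × 6 = 60

60


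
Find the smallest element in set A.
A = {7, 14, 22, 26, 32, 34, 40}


Set A = {7, 14, 22, 26, 32, 34, 40}
Elements in ascending order: 7, 14, 22, 26, 32, 34, 40
The smallest element is 7.

7


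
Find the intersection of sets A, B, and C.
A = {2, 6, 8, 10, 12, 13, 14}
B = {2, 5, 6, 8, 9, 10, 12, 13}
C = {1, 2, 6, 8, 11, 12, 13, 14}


Set A = {2, 6, 8, 10, 12, 13, 14}
Set B = {2, 5, 6, 8, 9, 10, 12, 13}
Set C = {1, 2, 6, 8, 11, 12, 13, 14}
First, A ∩ B = {2, 6, 8, 10, 12, 13}
Then, (A ∩ B) ∩ C = {2, 6, 8, 12, 13}

{2, 6, 8, 12, 13}


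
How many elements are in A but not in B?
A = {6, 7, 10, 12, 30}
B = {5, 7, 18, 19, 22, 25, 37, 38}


Set A = {6, 7, 10, 12, 30}
Set B = {5, 7, 18, 19, 22, 25, 37, 38}
A \ B = {6, 10, 12, 30}
|A \ B| = 4

4


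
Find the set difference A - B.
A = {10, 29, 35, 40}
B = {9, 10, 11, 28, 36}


Set A = {10, 29, 35, 40}
Set B = {9, 10, 11, 28, 36}
A \ B includes elements in A that are not in B.
Check each element of A:
10 (in B, remove), 29 (not in B, keep), 35 (not in B, keep), 40 (not in B, keep)
A \ B = {29, 35, 40}

{29, 35, 40}


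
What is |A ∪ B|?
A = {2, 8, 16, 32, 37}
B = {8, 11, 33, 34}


Set A = {2, 8, 16, 32, 37}, |A| = 5
Set B = {8, 11, 33, 34}, |B| = 4
A ∩ B = {8}, |A ∩ B| = 1
|A ∪ B| = |A| + |B| - |A ∩ B| = 5 + 4 - 1 = 8

8


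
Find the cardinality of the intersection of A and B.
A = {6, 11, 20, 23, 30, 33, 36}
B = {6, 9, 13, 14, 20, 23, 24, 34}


Set A = {6, 11, 20, 23, 30, 33, 36}
Set B = {6, 9, 13, 14, 20, 23, 24, 34}
A ∩ B = {6, 20, 23}
|A ∩ B| = 3

3


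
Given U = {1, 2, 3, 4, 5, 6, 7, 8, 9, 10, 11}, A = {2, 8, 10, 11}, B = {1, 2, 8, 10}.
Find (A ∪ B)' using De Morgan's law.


U = {1, 2, 3, 4, 5, 6, 7, 8, 9, 10, 11}
A = {2, 8, 10, 11}, B = {1, 2, 8, 10}
A ∪ B = {1, 2, 8, 10, 11}
(A ∪ B)' = U \ (A ∪ B) = {3, 4, 5, 6, 7, 9}
Verification via A' ∩ B': A' = {1, 3, 4, 5, 6, 7, 9}, B' = {3, 4, 5, 6, 7, 9, 11}
A' ∩ B' = {3, 4, 5, 6, 7, 9} ✓

{3, 4, 5, 6, 7, 9}


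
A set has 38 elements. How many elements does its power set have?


The set has 38 elements.
The power set contains all possible subsets.
|P(A)| = 2^|A| = 2^38 = 274877906944

274877906944


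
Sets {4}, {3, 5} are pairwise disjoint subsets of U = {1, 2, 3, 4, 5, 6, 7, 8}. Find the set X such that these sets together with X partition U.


U = {1, 2, 3, 4, 5, 6, 7, 8}
Shown blocks: {4}, {3, 5}
A partition's blocks are pairwise disjoint and cover U, so the missing block = U \ (union of shown blocks).
Union of shown blocks: {3, 4, 5}
Missing block = U \ (union) = {1, 2, 6, 7, 8}

{1, 2, 6, 7, 8}


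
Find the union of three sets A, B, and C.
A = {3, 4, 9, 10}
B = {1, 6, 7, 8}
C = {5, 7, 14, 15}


Set A = {3, 4, 9, 10}
Set B = {1, 6, 7, 8}
Set C = {5, 7, 14, 15}
First, A ∪ B = {1, 3, 4, 6, 7, 8, 9, 10}
Then, (A ∪ B) ∪ C = {1, 3, 4, 5, 6, 7, 8, 9, 10, 14, 15}

{1, 3, 4, 5, 6, 7, 8, 9, 10, 14, 15}


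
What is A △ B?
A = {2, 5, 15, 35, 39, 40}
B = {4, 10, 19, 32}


Set A = {2, 5, 15, 35, 39, 40}
Set B = {4, 10, 19, 32}
A △ B = (A \ B) ∪ (B \ A)
Elements in A but not B: {2, 5, 15, 35, 39, 40}
Elements in B but not A: {4, 10, 19, 32}
A △ B = {2, 4, 5, 10, 15, 19, 32, 35, 39, 40}

{2, 4, 5, 10, 15, 19, 32, 35, 39, 40}


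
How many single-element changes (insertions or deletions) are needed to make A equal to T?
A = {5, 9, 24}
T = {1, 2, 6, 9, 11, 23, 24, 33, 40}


Set A = {5, 9, 24}
Set T = {1, 2, 6, 9, 11, 23, 24, 33, 40}
Elements to remove from A (in A, not in T): {5} → 1 removals
Elements to add to A (in T, not in A): {1, 2, 6, 11, 23, 33, 40} → 7 additions
Total edits = 1 + 7 = 8

8


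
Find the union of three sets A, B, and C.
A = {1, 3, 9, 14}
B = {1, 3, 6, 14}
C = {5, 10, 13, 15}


Set A = {1, 3, 9, 14}
Set B = {1, 3, 6, 14}
Set C = {5, 10, 13, 15}
First, A ∪ B = {1, 3, 6, 9, 14}
Then, (A ∪ B) ∪ C = {1, 3, 5, 6, 9, 10, 13, 14, 15}

{1, 3, 5, 6, 9, 10, 13, 14, 15}


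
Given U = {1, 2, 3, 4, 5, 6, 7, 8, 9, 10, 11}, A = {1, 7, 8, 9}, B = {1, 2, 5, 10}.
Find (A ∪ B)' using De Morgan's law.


U = {1, 2, 3, 4, 5, 6, 7, 8, 9, 10, 11}
A = {1, 7, 8, 9}, B = {1, 2, 5, 10}
A ∪ B = {1, 2, 5, 7, 8, 9, 10}
(A ∪ B)' = U \ (A ∪ B) = {3, 4, 6, 11}
Verification via A' ∩ B': A' = {2, 3, 4, 5, 6, 10, 11}, B' = {3, 4, 6, 7, 8, 9, 11}
A' ∩ B' = {3, 4, 6, 11} ✓

{3, 4, 6, 11}


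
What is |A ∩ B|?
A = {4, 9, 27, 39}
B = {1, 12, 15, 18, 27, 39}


Set A = {4, 9, 27, 39}
Set B = {1, 12, 15, 18, 27, 39}
A ∩ B = {27, 39}
|A ∩ B| = 2

2


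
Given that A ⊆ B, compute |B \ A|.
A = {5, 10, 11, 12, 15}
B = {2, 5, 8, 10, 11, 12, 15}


Set A = {5, 10, 11, 12, 15}, |A| = 5
Set B = {2, 5, 8, 10, 11, 12, 15}, |B| = 7
Since A ⊆ B: B \ A = {2, 8}
|B| - |A| = 7 - 5 = 2

2


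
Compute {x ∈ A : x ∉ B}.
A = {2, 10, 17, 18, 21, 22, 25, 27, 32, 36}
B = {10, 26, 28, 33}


Set A = {2, 10, 17, 18, 21, 22, 25, 27, 32, 36}
Set B = {10, 26, 28, 33}
Check each element of A against B:
2 ∉ B (include), 10 ∈ B, 17 ∉ B (include), 18 ∉ B (include), 21 ∉ B (include), 22 ∉ B (include), 25 ∉ B (include), 27 ∉ B (include), 32 ∉ B (include), 36 ∉ B (include)
Elements of A not in B: {2, 17, 18, 21, 22, 25, 27, 32, 36}

{2, 17, 18, 21, 22, 25, 27, 32, 36}


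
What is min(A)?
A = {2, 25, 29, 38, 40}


Set A = {2, 25, 29, 38, 40}
Elements in ascending order: 2, 25, 29, 38, 40
The smallest element is 2.

2


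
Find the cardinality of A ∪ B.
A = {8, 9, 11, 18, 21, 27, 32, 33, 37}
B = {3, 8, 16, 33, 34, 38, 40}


Set A = {8, 9, 11, 18, 21, 27, 32, 33, 37}, |A| = 9
Set B = {3, 8, 16, 33, 34, 38, 40}, |B| = 7
A ∩ B = {8, 33}, |A ∩ B| = 2
|A ∪ B| = |A| + |B| - |A ∩ B| = 9 + 7 - 2 = 14

14


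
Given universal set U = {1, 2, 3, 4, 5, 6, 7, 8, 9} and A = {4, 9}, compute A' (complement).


Universal set U = {1, 2, 3, 4, 5, 6, 7, 8, 9}
Set A = {4, 9}
A' = U \ A = elements in U but not in A
Checking each element of U:
1 (not in A, include), 2 (not in A, include), 3 (not in A, include), 4 (in A, exclude), 5 (not in A, include), 6 (not in A, include), 7 (not in A, include), 8 (not in A, include), 9 (in A, exclude)
A' = {1, 2, 3, 5, 6, 7, 8}

{1, 2, 3, 5, 6, 7, 8}


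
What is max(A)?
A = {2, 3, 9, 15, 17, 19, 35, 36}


Set A = {2, 3, 9, 15, 17, 19, 35, 36}
Elements in ascending order: 2, 3, 9, 15, 17, 19, 35, 36
The largest element is 36.

36


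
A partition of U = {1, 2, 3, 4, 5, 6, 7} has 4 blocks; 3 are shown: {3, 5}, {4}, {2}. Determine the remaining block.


U = {1, 2, 3, 4, 5, 6, 7}
Shown blocks: {3, 5}, {4}, {2}
A partition's blocks are pairwise disjoint and cover U, so the missing block = U \ (union of shown blocks).
Union of shown blocks: {2, 3, 4, 5}
Missing block = U \ (union) = {1, 6, 7}

{1, 6, 7}


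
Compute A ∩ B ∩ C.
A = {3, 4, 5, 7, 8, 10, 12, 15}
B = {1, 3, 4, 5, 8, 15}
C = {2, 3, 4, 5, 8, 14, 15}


Set A = {3, 4, 5, 7, 8, 10, 12, 15}
Set B = {1, 3, 4, 5, 8, 15}
Set C = {2, 3, 4, 5, 8, 14, 15}
First, A ∩ B = {3, 4, 5, 8, 15}
Then, (A ∩ B) ∩ C = {3, 4, 5, 8, 15}

{3, 4, 5, 8, 15}


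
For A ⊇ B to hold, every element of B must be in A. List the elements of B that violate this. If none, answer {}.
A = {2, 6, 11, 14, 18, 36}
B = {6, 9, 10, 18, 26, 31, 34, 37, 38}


Set A = {2, 6, 11, 14, 18, 36}
Set B = {6, 9, 10, 18, 26, 31, 34, 37, 38}
Check each element of B against A:
6 ∈ A, 9 ∉ A (include), 10 ∉ A (include), 18 ∈ A, 26 ∉ A (include), 31 ∉ A (include), 34 ∉ A (include), 37 ∉ A (include), 38 ∉ A (include)
Elements of B not in A: {9, 10, 26, 31, 34, 37, 38}

{9, 10, 26, 31, 34, 37, 38}


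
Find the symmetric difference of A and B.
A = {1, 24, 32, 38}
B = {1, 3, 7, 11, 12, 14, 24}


Set A = {1, 24, 32, 38}
Set B = {1, 3, 7, 11, 12, 14, 24}
A △ B = (A \ B) ∪ (B \ A)
Elements in A but not B: {32, 38}
Elements in B but not A: {3, 7, 11, 12, 14}
A △ B = {3, 7, 11, 12, 14, 32, 38}

{3, 7, 11, 12, 14, 32, 38}


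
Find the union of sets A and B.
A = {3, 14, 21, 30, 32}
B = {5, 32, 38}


Set A = {3, 14, 21, 30, 32}
Set B = {5, 32, 38}
A ∪ B includes all elements in either set.
Elements from A: {3, 14, 21, 30, 32}
Elements from B not already included: {5, 38}
A ∪ B = {3, 5, 14, 21, 30, 32, 38}

{3, 5, 14, 21, 30, 32, 38}


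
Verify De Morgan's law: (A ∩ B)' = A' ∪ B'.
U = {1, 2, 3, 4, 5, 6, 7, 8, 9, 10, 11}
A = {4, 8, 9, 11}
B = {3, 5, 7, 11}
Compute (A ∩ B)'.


U = {1, 2, 3, 4, 5, 6, 7, 8, 9, 10, 11}
A = {4, 8, 9, 11}, B = {3, 5, 7, 11}
A ∩ B = {11}
(A ∩ B)' = U \ (A ∩ B) = {1, 2, 3, 4, 5, 6, 7, 8, 9, 10}
Verification via A' ∪ B': A' = {1, 2, 3, 5, 6, 7, 10}, B' = {1, 2, 4, 6, 8, 9, 10}
A' ∪ B' = {1, 2, 3, 4, 5, 6, 7, 8, 9, 10} ✓

{1, 2, 3, 4, 5, 6, 7, 8, 9, 10}


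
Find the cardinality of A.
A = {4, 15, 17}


Set A = {4, 15, 17}
Listing elements: 4, 15, 17
Counting: 3 elements
|A| = 3

3


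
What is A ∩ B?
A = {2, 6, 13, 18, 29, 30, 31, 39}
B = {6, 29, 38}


Set A = {2, 6, 13, 18, 29, 30, 31, 39}
Set B = {6, 29, 38}
A ∩ B includes only elements in both sets.
Check each element of A against B:
2 ✗, 6 ✓, 13 ✗, 18 ✗, 29 ✓, 30 ✗, 31 ✗, 39 ✗
A ∩ B = {6, 29}

{6, 29}


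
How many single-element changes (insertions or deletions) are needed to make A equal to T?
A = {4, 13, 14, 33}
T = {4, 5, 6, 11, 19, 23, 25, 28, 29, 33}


Set A = {4, 13, 14, 33}
Set T = {4, 5, 6, 11, 19, 23, 25, 28, 29, 33}
Elements to remove from A (in A, not in T): {13, 14} → 2 removals
Elements to add to A (in T, not in A): {5, 6, 11, 19, 23, 25, 28, 29} → 8 additions
Total edits = 2 + 8 = 10

10


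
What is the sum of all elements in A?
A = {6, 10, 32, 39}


Set A = {6, 10, 32, 39}
Sum = 6 + 10 + 32 + 39 = 87

87


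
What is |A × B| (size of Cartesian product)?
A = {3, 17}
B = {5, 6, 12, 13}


Set A = {3, 17} has 2 elements.
Set B = {5, 6, 12, 13} has 4 elements.
|A × B| = |A| × |B| = 2 × 4 = 8

8


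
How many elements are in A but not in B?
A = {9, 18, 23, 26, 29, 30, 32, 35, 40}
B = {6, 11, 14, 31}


Set A = {9, 18, 23, 26, 29, 30, 32, 35, 40}
Set B = {6, 11, 14, 31}
A \ B = {9, 18, 23, 26, 29, 30, 32, 35, 40}
|A \ B| = 9

9


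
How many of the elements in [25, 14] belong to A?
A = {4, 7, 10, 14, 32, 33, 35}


Set A = {4, 7, 10, 14, 32, 33, 35}
Candidates: [25, 14]
Check each candidate:
25 ∉ A, 14 ∈ A
Count of candidates in A: 1

1


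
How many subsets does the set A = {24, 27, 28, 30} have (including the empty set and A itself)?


Set A = {24, 27, 28, 30}
|A| = 4
The power set P(A) contains all subsets of A.
|P(A)| = 2^|A| = 2^4 = 16

16


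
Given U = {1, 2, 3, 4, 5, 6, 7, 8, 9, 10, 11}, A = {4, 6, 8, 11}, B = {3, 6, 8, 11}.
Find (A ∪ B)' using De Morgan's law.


U = {1, 2, 3, 4, 5, 6, 7, 8, 9, 10, 11}
A = {4, 6, 8, 11}, B = {3, 6, 8, 11}
A ∪ B = {3, 4, 6, 8, 11}
(A ∪ B)' = U \ (A ∪ B) = {1, 2, 5, 7, 9, 10}
Verification via A' ∩ B': A' = {1, 2, 3, 5, 7, 9, 10}, B' = {1, 2, 4, 5, 7, 9, 10}
A' ∩ B' = {1, 2, 5, 7, 9, 10} ✓

{1, 2, 5, 7, 9, 10}


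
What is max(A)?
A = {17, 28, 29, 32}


Set A = {17, 28, 29, 32}
Elements in ascending order: 17, 28, 29, 32
The largest element is 32.

32


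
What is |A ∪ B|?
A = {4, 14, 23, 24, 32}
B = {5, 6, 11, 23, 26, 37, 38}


Set A = {4, 14, 23, 24, 32}, |A| = 5
Set B = {5, 6, 11, 23, 26, 37, 38}, |B| = 7
A ∩ B = {23}, |A ∩ B| = 1
|A ∪ B| = |A| + |B| - |A ∩ B| = 5 + 7 - 1 = 11

11


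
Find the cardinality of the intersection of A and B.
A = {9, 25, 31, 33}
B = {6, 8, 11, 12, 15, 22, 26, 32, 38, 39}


Set A = {9, 25, 31, 33}
Set B = {6, 8, 11, 12, 15, 22, 26, 32, 38, 39}
A ∩ B = {}
|A ∩ B| = 0

0


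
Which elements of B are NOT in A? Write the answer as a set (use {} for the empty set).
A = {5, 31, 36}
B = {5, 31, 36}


Set A = {5, 31, 36}
Set B = {5, 31, 36}
Check each element of B against A:
5 ∈ A, 31 ∈ A, 36 ∈ A
Elements of B not in A: {}

{}


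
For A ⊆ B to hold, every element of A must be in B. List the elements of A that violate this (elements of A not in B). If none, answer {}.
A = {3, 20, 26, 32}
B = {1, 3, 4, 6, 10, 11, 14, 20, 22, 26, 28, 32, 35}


Set A = {3, 20, 26, 32}
Set B = {1, 3, 4, 6, 10, 11, 14, 20, 22, 26, 28, 32, 35}
Check each element of A against B:
3 ∈ B, 20 ∈ B, 26 ∈ B, 32 ∈ B
Elements of A not in B: {}

{}


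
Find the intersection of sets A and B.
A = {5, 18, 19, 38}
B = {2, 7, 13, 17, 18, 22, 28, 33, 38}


Set A = {5, 18, 19, 38}
Set B = {2, 7, 13, 17, 18, 22, 28, 33, 38}
A ∩ B includes only elements in both sets.
Check each element of A against B:
5 ✗, 18 ✓, 19 ✗, 38 ✓
A ∩ B = {18, 38}

{18, 38}


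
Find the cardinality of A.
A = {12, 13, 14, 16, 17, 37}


Set A = {12, 13, 14, 16, 17, 37}
Listing elements: 12, 13, 14, 16, 17, 37
Counting: 6 elements
|A| = 6

6


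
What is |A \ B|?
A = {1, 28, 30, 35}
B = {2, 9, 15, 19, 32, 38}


Set A = {1, 28, 30, 35}
Set B = {2, 9, 15, 19, 32, 38}
A \ B = {1, 28, 30, 35}
|A \ B| = 4

4


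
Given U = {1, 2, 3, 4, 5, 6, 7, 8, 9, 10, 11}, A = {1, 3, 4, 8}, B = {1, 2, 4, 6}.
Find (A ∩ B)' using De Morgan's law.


U = {1, 2, 3, 4, 5, 6, 7, 8, 9, 10, 11}
A = {1, 3, 4, 8}, B = {1, 2, 4, 6}
A ∩ B = {1, 4}
(A ∩ B)' = U \ (A ∩ B) = {2, 3, 5, 6, 7, 8, 9, 10, 11}
Verification via A' ∪ B': A' = {2, 5, 6, 7, 9, 10, 11}, B' = {3, 5, 7, 8, 9, 10, 11}
A' ∪ B' = {2, 3, 5, 6, 7, 8, 9, 10, 11} ✓

{2, 3, 5, 6, 7, 8, 9, 10, 11}


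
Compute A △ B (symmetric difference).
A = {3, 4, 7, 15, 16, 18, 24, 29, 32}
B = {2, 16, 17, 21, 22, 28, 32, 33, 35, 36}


Set A = {3, 4, 7, 15, 16, 18, 24, 29, 32}
Set B = {2, 16, 17, 21, 22, 28, 32, 33, 35, 36}
A △ B = (A \ B) ∪ (B \ A)
Elements in A but not B: {3, 4, 7, 15, 18, 24, 29}
Elements in B but not A: {2, 17, 21, 22, 28, 33, 35, 36}
A △ B = {2, 3, 4, 7, 15, 17, 18, 21, 22, 24, 28, 29, 33, 35, 36}

{2, 3, 4, 7, 15, 17, 18, 21, 22, 24, 28, 29, 33, 35, 36}


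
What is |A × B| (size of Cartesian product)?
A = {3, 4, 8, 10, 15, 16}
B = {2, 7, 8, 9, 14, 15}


Set A = {3, 4, 8, 10, 15, 16} has 6 elements.
Set B = {2, 7, 8, 9, 14, 15} has 6 elements.
|A × B| = |A| × |B| = 6 × 6 = 36

36


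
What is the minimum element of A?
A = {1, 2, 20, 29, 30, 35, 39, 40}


Set A = {1, 2, 20, 29, 30, 35, 39, 40}
Elements in ascending order: 1, 2, 20, 29, 30, 35, 39, 40
The smallest element is 1.

1


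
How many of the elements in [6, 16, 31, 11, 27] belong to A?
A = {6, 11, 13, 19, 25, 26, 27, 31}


Set A = {6, 11, 13, 19, 25, 26, 27, 31}
Candidates: [6, 16, 31, 11, 27]
Check each candidate:
6 ∈ A, 16 ∉ A, 31 ∈ A, 11 ∈ A, 27 ∈ A
Count of candidates in A: 4

4


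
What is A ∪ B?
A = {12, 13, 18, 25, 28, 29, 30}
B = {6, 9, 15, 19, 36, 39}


Set A = {12, 13, 18, 25, 28, 29, 30}
Set B = {6, 9, 15, 19, 36, 39}
A ∪ B includes all elements in either set.
Elements from A: {12, 13, 18, 25, 28, 29, 30}
Elements from B not already included: {6, 9, 15, 19, 36, 39}
A ∪ B = {6, 9, 12, 13, 15, 18, 19, 25, 28, 29, 30, 36, 39}

{6, 9, 12, 13, 15, 18, 19, 25, 28, 29, 30, 36, 39}


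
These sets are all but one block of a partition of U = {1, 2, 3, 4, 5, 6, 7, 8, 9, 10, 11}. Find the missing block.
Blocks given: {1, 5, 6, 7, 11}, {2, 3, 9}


U = {1, 2, 3, 4, 5, 6, 7, 8, 9, 10, 11}
Shown blocks: {1, 5, 6, 7, 11}, {2, 3, 9}
A partition's blocks are pairwise disjoint and cover U, so the missing block = U \ (union of shown blocks).
Union of shown blocks: {1, 2, 3, 5, 6, 7, 9, 11}
Missing block = U \ (union) = {4, 8, 10}

{4, 8, 10}


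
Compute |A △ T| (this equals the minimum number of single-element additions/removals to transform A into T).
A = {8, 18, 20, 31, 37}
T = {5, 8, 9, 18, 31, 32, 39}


Set A = {8, 18, 20, 31, 37}
Set T = {5, 8, 9, 18, 31, 32, 39}
Elements to remove from A (in A, not in T): {20, 37} → 2 removals
Elements to add to A (in T, not in A): {5, 9, 32, 39} → 4 additions
Total edits = 2 + 4 = 6

6


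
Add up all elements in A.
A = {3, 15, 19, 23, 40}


Set A = {3, 15, 19, 23, 40}
Sum = 3 + 15 + 19 + 23 + 40 = 100

100


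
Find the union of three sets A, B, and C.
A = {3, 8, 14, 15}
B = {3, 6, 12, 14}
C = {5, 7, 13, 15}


Set A = {3, 8, 14, 15}
Set B = {3, 6, 12, 14}
Set C = {5, 7, 13, 15}
First, A ∪ B = {3, 6, 8, 12, 14, 15}
Then, (A ∪ B) ∪ C = {3, 5, 6, 7, 8, 12, 13, 14, 15}

{3, 5, 6, 7, 8, 12, 13, 14, 15}


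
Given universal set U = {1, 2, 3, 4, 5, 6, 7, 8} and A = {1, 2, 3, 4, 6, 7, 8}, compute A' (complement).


Universal set U = {1, 2, 3, 4, 5, 6, 7, 8}
Set A = {1, 2, 3, 4, 6, 7, 8}
A' = U \ A = elements in U but not in A
Checking each element of U:
1 (in A, exclude), 2 (in A, exclude), 3 (in A, exclude), 4 (in A, exclude), 5 (not in A, include), 6 (in A, exclude), 7 (in A, exclude), 8 (in A, exclude)
A' = {5}

{5}


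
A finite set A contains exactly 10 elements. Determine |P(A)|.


The set has 10 elements.
The power set contains all possible subsets.
|P(A)| = 2^|A| = 2^10 = 1024

1024


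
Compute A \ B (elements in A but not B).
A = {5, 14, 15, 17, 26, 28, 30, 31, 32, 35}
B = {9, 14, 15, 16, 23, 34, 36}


Set A = {5, 14, 15, 17, 26, 28, 30, 31, 32, 35}
Set B = {9, 14, 15, 16, 23, 34, 36}
A \ B includes elements in A that are not in B.
Check each element of A:
5 (not in B, keep), 14 (in B, remove), 15 (in B, remove), 17 (not in B, keep), 26 (not in B, keep), 28 (not in B, keep), 30 (not in B, keep), 31 (not in B, keep), 32 (not in B, keep), 35 (not in B, keep)
A \ B = {5, 17, 26, 28, 30, 31, 32, 35}

{5, 17, 26, 28, 30, 31, 32, 35}


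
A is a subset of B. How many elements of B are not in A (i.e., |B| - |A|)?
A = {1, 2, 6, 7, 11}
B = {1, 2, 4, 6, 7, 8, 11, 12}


Set A = {1, 2, 6, 7, 11}, |A| = 5
Set B = {1, 2, 4, 6, 7, 8, 11, 12}, |B| = 8
Since A ⊆ B: B \ A = {4, 8, 12}
|B| - |A| = 8 - 5 = 3

3


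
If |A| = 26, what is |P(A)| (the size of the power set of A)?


The set has 26 elements.
The power set contains all possible subsets.
|P(A)| = 2^|A| = 2^26 = 67108864

67108864


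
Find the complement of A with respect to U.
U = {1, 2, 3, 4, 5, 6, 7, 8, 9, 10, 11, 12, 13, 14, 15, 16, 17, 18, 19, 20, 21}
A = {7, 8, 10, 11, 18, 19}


Universal set U = {1, 2, 3, 4, 5, 6, 7, 8, 9, 10, 11, 12, 13, 14, 15, 16, 17, 18, 19, 20, 21}
Set A = {7, 8, 10, 11, 18, 19}
A' = U \ A = elements in U but not in A
Checking each element of U:
1 (not in A, include), 2 (not in A, include), 3 (not in A, include), 4 (not in A, include), 5 (not in A, include), 6 (not in A, include), 7 (in A, exclude), 8 (in A, exclude), 9 (not in A, include), 10 (in A, exclude), 11 (in A, exclude), 12 (not in A, include), 13 (not in A, include), 14 (not in A, include), 15 (not in A, include), 16 (not in A, include), 17 (not in A, include), 18 (in A, exclude), 19 (in A, exclude), 20 (not in A, include), 21 (not in A, include)
A' = {1, 2, 3, 4, 5, 6, 9, 12, 13, 14, 15, 16, 17, 20, 21}

{1, 2, 3, 4, 5, 6, 9, 12, 13, 14, 15, 16, 17, 20, 21}


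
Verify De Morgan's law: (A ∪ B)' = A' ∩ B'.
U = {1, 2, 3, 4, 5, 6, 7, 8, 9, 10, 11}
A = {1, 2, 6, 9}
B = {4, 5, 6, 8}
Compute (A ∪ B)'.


U = {1, 2, 3, 4, 5, 6, 7, 8, 9, 10, 11}
A = {1, 2, 6, 9}, B = {4, 5, 6, 8}
A ∪ B = {1, 2, 4, 5, 6, 8, 9}
(A ∪ B)' = U \ (A ∪ B) = {3, 7, 10, 11}
Verification via A' ∩ B': A' = {3, 4, 5, 7, 8, 10, 11}, B' = {1, 2, 3, 7, 9, 10, 11}
A' ∩ B' = {3, 7, 10, 11} ✓

{3, 7, 10, 11}


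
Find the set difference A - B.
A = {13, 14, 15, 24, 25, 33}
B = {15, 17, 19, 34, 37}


Set A = {13, 14, 15, 24, 25, 33}
Set B = {15, 17, 19, 34, 37}
A \ B includes elements in A that are not in B.
Check each element of A:
13 (not in B, keep), 14 (not in B, keep), 15 (in B, remove), 24 (not in B, keep), 25 (not in B, keep), 33 (not in B, keep)
A \ B = {13, 14, 24, 25, 33}

{13, 14, 24, 25, 33}


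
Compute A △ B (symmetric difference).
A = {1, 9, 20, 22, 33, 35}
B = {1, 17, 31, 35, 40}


Set A = {1, 9, 20, 22, 33, 35}
Set B = {1, 17, 31, 35, 40}
A △ B = (A \ B) ∪ (B \ A)
Elements in A but not B: {9, 20, 22, 33}
Elements in B but not A: {17, 31, 40}
A △ B = {9, 17, 20, 22, 31, 33, 40}

{9, 17, 20, 22, 31, 33, 40}


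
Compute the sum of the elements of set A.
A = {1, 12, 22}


Set A = {1, 12, 22}
Sum = 1 + 12 + 22 = 35

35


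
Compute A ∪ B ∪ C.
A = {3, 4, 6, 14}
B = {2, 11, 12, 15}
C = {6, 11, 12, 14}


Set A = {3, 4, 6, 14}
Set B = {2, 11, 12, 15}
Set C = {6, 11, 12, 14}
First, A ∪ B = {2, 3, 4, 6, 11, 12, 14, 15}
Then, (A ∪ B) ∪ C = {2, 3, 4, 6, 11, 12, 14, 15}

{2, 3, 4, 6, 11, 12, 14, 15}


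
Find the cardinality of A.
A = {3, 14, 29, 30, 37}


Set A = {3, 14, 29, 30, 37}
Listing elements: 3, 14, 29, 30, 37
Counting: 5 elements
|A| = 5

5


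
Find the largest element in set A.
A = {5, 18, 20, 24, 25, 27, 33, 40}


Set A = {5, 18, 20, 24, 25, 27, 33, 40}
Elements in ascending order: 5, 18, 20, 24, 25, 27, 33, 40
The largest element is 40.

40


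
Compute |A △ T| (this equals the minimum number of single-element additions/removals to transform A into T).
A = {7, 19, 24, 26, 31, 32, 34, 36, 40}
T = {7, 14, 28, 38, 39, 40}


Set A = {7, 19, 24, 26, 31, 32, 34, 36, 40}
Set T = {7, 14, 28, 38, 39, 40}
Elements to remove from A (in A, not in T): {19, 24, 26, 31, 32, 34, 36} → 7 removals
Elements to add to A (in T, not in A): {14, 28, 38, 39} → 4 additions
Total edits = 7 + 4 = 11

11
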